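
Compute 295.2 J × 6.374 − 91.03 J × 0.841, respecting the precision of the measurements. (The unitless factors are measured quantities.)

295.2 × 6.374 = 1881.6048 → 1882 J (4 s.f., last digit at the 10^0 place).
91.03 × 0.841 = 76.55623 → 76.6 J (3 s.f., last digit at the 10^-1 place).
Difference: 1805.04857 J; keep the coarser place, 10^0.
Result: 1805 J.

1805 J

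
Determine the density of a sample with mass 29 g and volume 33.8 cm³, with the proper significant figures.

density = 29 g ÷ 33.8 cm³ = 0.85798816568… g/cm³.
29 has 2 significant figures; 33.8 has 3.
Division/multiplication keeps the fewest: 2 significant figures.
Rounded: 0.86 g/cm³.

0.86 g/cm³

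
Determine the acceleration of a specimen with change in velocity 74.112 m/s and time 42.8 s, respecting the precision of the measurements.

1.73 m/s²

acceleration = 74.112 m/s ÷ 42.8 s = 1.73158878505… m/s².
74.112 has 5 significant figures; 42.8 has 3.
Division/multiplication keeps the fewest: 3 significant figures.
Rounded: 1.73 m/s².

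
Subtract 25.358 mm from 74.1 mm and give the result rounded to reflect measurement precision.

74.1 mm − 25.358 mm = 48.742 mm.
Addition/subtraction keeps the fewest decimal places: 74.1 → 1 decimal place, 25.358 → 3 decimal places; limit is 1.
Rounded to 1 decimal place: 48.7 mm.

48.7 mm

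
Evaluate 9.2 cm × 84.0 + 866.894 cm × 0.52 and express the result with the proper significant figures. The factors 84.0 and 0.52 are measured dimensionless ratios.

9.2 × 84.0 = 772.8 → 7.7 × 10^2 cm (2 s.f., last digit at the 10^1 place).
866.894 × 0.52 = 450.78488 → 4.5 × 10^2 cm (2 s.f., last digit at the 10^1 place).
Sum: 1223.58488 cm; keep the coarser place, 10^1.
Result: 1.22 × 10^3 cm.

1.22 × 10^3 cm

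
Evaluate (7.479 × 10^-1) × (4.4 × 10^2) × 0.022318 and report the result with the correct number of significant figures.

7.3

(7.479 × 10^-1) × (4.4 × 10^2) × 0.022318 = 7.344318168
Multiplication/division keeps the fewest significant figures: 7.479 × 10^-1 → 4 s.f., 4.4 × 10^2 → 2 s.f., 0.022318 → 5 s.f.; limit is 2.
Rounded to 2 significant figures: 7.3.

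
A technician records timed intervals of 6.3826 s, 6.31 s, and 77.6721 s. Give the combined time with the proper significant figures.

90.36 s

6.3826 s + 6.31 s + 77.6721 s = 90.3647 s.
Addition/subtraction keeps the fewest decimal places: 6.3826 → 4 decimal places, 6.31 → 2 decimal places, 77.6721 → 4 decimal places; limit is 2.
Rounded to 2 decimal places: 90.36 s.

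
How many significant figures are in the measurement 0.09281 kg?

4

0.09281: leading zeros are not significant.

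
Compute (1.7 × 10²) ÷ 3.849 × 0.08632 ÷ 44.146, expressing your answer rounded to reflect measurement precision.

(1.7 × 10²) ÷ 3.849 × 0.08632 ÷ 44.146 = 0.0863616801789…
Multiplication/division keeps the fewest significant figures: 1.7 × 10² → 2 s.f., 3.849 → 4 s.f., 0.08632 → 4 s.f., 44.146 → 5 s.f.; limit is 2.
Rounded to 2 significant figures: 0.086.

0.086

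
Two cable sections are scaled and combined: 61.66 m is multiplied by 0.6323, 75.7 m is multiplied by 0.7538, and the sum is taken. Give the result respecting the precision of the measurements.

96.1 m

61.66 × 0.6323 = 38.987618 → 38.99 m (4 s.f., last digit at the 10^-2 place).
75.7 × 0.7538 = 57.06266 → 57.1 m (3 s.f., last digit at the 10^-1 place).
Sum: 96.050278 m; keep the coarser place, 10^-1.
Result: 96.1 m.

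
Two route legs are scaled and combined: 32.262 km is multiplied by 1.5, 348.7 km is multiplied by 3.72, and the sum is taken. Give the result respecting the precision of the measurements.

32.262 × 1.5 = 48.393 → 48 km (2 s.f., last digit at the 10^0 place).
348.7 × 3.72 = 1297.164 → 1.30 × 10^3 km (3 s.f., last digit at the 10^1 place).
Sum: 1345.557 km; keep the coarser place, 10^1.
Result: 1.35 × 10^3 km.

1.35 × 10^3 km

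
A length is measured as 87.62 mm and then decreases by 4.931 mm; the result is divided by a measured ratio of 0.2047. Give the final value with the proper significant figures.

404.0 mm

87.62 mm − 4.931 mm = 82.689 mm; the difference is limited to 2 decimal places (4 s.f.).
Carrying full precision, 82.689 ÷ 0.2047 = 403.952125061… mm; 0.2047 has 4 s.f., so the result keeps min(4, 4) = 4 s.f.
Rounded to 4 significant figures: 404.0 mm.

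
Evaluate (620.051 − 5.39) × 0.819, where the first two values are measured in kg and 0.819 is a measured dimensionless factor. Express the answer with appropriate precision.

620.051 kg − 5.39 kg = 614.661 kg; the difference is limited to 2 decimal places (5 s.f.).
Carrying full precision, 614.661 × 0.819 = 503.407359 kg; 0.819 has 3 s.f., so the result keeps min(5, 3) = 3 s.f.
Rounded to 3 significant figures: 503 kg.

503 kg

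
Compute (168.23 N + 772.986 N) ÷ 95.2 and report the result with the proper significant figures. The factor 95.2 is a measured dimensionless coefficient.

168.23 N + 772.986 N = 941.216 N; the sum is limited to 2 decimal places (5 s.f.).
Carrying full precision, 941.216 ÷ 95.2 = 9.88672268908… N; 95.2 has 3 s.f., so the result keeps min(5, 3) = 3 s.f.
Rounded to 3 significant figures: 9.89 N.

9.89 N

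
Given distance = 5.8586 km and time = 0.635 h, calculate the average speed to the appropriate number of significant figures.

9.23 km/h

average speed = 5.8586 km ÷ 0.635 h = 9.22614173228… km/h.
5.8586 has 5 significant figures; 0.635 has 3.
Division/multiplication keeps the fewest: 3 significant figures.
Rounded: 9.23 km/h.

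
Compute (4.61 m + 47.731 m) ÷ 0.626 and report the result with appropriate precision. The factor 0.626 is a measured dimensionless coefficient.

83.6 m

4.61 m + 47.731 m = 52.341 m; the sum is limited to 2 decimal places (4 s.f.).
Carrying full precision, 52.341 ÷ 0.626 = 83.6118210863… m; 0.626 has 3 s.f., so the result keeps min(4, 3) = 3 s.f.
Rounded to 3 significant figures: 83.6 m.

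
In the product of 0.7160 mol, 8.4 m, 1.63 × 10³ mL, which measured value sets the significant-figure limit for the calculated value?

0.7160 mol → 4 s.f.; 8.4 m → 2 s.f.; 1.63 × 10³ mL → 3 s.f.
The fewest is 2 significant figures, from 8.4 m.

8.4 m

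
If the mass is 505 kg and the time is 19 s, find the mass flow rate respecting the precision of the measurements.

mass flow rate = 505 kg ÷ 19 s = 26.5789473684… kg/s.
505 has 3 significant figures; 19 has 2.
Division/multiplication keeps the fewest: 2 significant figures.
Rounded: 27 kg/s.

27 kg/s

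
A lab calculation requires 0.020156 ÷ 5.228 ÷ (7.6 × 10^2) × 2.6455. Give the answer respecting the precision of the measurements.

1.3 × 10^-5

0.020156 ÷ 5.228 ÷ (7.6 × 10^2) × 2.6455 = 0.0000134203222526…
Multiplication/division keeps the fewest significant figures: 0.020156 → 5 s.f., 5.228 → 4 s.f., 7.6 × 10^2 → 2 s.f., 2.6455 → 5 s.f.; limit is 2.
Rounded to 2 significant figures: 1.3 × 10^-5.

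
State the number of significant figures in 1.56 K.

1.56: every digit is nonzero and significant.

3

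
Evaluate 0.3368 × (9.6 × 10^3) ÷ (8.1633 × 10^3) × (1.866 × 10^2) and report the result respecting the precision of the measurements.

74

0.3368 × (9.6 × 10^3) ÷ (8.1633 × 10^3) × (1.866 × 10^2) = 73.9076167726…
Multiplication/division keeps the fewest significant figures: 0.3368 → 4 s.f., 9.6 × 10^3 → 2 s.f., 8.1633 × 10^3 → 5 s.f., 1.866 × 10^2 → 4 s.f.; limit is 2.
Rounded to 2 significant figures: 74.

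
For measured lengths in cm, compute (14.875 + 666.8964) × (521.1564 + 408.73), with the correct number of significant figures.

14.875 + 666.8964 = 681.7714, limited to 3 d.p. → 6 s.f.; 521.1564 + 408.73 = 929.8864, limited to 2 d.p. → 5 s.f.
Carrying full precision, 681.7714 × 929.8864 = 633969.952769…; keep min(6, 5) = 5 s.f.
Rounded to 5 significant figures: 6.3397 × 10⁵ cm².

6.3397 × 10⁵ cm²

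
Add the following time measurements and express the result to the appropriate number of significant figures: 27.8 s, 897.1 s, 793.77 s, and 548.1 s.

27.8 s + 897.1 s + 793.77 s + 548.1 s = 2266.77 s.
Addition/subtraction keeps the fewest decimal places: 27.8 → 1 decimal place, 897.1 → 1 decimal place, 793.77 → 2 decimal places, 548.1 → 1 decimal place; limit is 1.
Rounded to 1 decimal place: 2266.8 s.

2266.8 s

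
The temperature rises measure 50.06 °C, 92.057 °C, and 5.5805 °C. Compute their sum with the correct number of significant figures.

50.06 °C + 92.057 °C + 5.5805 °C = 147.6975 °C.
Addition/subtraction keeps the fewest decimal places: 50.06 → 2 decimal places, 92.057 → 3 decimal places, 5.5805 → 4 decimal places; limit is 2.
Rounded to 2 decimal places: 147.70 °C.

147.70 °C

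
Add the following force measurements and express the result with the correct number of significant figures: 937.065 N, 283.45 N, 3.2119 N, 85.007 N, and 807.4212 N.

2116.16 N

937.065 N + 283.45 N + 3.2119 N + 85.007 N + 807.4212 N = 2116.1551 N.
Addition/subtraction keeps the fewest decimal places: 937.065 → 3 decimal places, 283.45 → 2 decimal places, 3.2119 → 4 decimal places, 85.007 → 3 decimal places, 807.4212 → 4 decimal places; limit is 2.
Rounded to 2 decimal places: 2116.16 N.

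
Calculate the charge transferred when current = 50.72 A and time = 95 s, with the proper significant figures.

charge transferred = 50.72 A × 95 s = 4818.4 C.
50.72 has 4 significant figures; 95 has 2.
Division/multiplication keeps the fewest: 2 significant figures.
Rounded: 4.8 × 10³ C.

4.8 × 10³ C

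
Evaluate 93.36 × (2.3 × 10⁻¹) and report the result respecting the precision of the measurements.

21

93.36 × (2.3 × 10⁻¹) = 21.4728
Multiplication/division keeps the fewest significant figures: 93.36 → 4 s.f., 2.3 × 10⁻¹ → 2 s.f.; limit is 2.
Rounded to 2 significant figures: 21.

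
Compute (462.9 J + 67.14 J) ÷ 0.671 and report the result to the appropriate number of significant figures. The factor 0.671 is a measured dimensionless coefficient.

462.9 J + 67.14 J = 530.04 J; the sum is limited to 1 decimal place (4 s.f.).
Carrying full precision, 530.04 ÷ 0.671 = 789.925484352… J; 0.671 has 3 s.f., so the result keeps min(4, 3) = 3 s.f.
Rounded to 3 significant figures: 790. J.

790. J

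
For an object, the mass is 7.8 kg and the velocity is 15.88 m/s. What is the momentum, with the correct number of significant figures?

momentum = 7.8 kg × 15.88 m/s = 123.864 kg·m/s.
7.8 has 2 significant figures; 15.88 has 4.
Division/multiplication keeps the fewest: 2 significant figures.
Rounded: 1.2 × 10^2 kg·m/s.

1.2 × 10^2 kg·m/s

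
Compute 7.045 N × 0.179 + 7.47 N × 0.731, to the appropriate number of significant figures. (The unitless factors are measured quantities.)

6.72 N

7.045 × 0.179 = 1.261055 → 1.26 N (3 s.f., last digit at the 10^-2 place).
7.47 × 0.731 = 5.46057 → 5.46 N (3 s.f., last digit at the 10^-2 place).
Sum: 6.721625 N; keep the coarser place, 10^-2.
Result: 6.72 N.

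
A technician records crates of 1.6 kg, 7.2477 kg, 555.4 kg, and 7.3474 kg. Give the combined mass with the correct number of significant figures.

571.6 kg

1.6 kg + 7.2477 kg + 555.4 kg + 7.3474 kg = 571.5951 kg.
Addition/subtraction keeps the fewest decimal places: 1.6 → 1 decimal place, 7.2477 → 4 decimal places, 555.4 → 1 decimal place, 7.3474 → 4 decimal places; limit is 1.
Rounded to 1 decimal place: 571.6 kg.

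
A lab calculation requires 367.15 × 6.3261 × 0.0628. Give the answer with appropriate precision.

146

367.15 × 6.3261 × 0.0628 = 145.861014222
Multiplication/division keeps the fewest significant figures: 367.15 → 5 s.f., 6.3261 → 5 s.f., 0.0628 → 3 s.f.; limit is 3.
Rounded to 3 significant figures: 146.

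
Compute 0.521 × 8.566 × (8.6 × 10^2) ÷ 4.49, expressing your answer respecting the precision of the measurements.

0.521 × 8.566 × (8.6 × 10^2) ÷ 4.49 = 854.806672606…
Multiplication/division keeps the fewest significant figures: 0.521 → 3 s.f., 8.566 → 4 s.f., 8.6 × 10^2 → 2 s.f., 4.49 → 3 s.f.; limit is 2.
Rounded to 2 significant figures: 8.5 × 10^2.

8.5 × 10^2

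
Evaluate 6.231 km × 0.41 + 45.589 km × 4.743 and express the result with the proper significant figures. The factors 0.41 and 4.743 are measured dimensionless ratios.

6.231 × 0.41 = 2.55471 → 2.6 km (2 s.f., last digit at the 10^-1 place).
45.589 × 4.743 = 216.228627 → 216.2 km (4 s.f., last digit at the 10^-1 place).
Sum: 218.783337 km; keep the coarser place, 10^-1.
Result: 218.8 km.

218.8 km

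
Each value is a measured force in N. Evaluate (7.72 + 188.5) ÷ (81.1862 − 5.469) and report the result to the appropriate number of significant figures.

7.72 + 188.5 = 196.22, limited to 1 d.p. → 4 s.f.; 81.1862 − 5.469 = 75.7172, limited to 3 d.p. → 5 s.f.
Carrying full precision, 196.22 ÷ 75.7172 = 2.59148515793…; keep min(4, 5) = 4 s.f.
Rounded to 4 significant figures: 2.591.

2.591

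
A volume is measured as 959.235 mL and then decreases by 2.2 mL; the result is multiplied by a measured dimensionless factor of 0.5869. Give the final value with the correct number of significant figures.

561.7 mL

959.235 mL − 2.2 mL = 957.035 mL; the difference is limited to 1 decimal place (4 s.f.).
Carrying full precision, 957.035 × 0.5869 = 561.6838415 mL; 0.5869 has 4 s.f., so the result keeps min(4, 4) = 4 s.f.
Rounded to 4 significant figures: 561.7 mL.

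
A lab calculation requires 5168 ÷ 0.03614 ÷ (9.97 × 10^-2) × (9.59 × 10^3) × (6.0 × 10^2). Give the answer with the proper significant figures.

5168 ÷ 0.03614 ÷ (9.97 × 10^-2) × (9.59 × 10^3) × (6.0 × 10^2) = 8.25294699816 × 10^12…
Multiplication/division keeps the fewest significant figures: 5168 → 4 s.f., 0.03614 → 4 s.f., 9.97 × 10^-2 → 3 s.f., 9.59 × 10^3 → 3 s.f., 6.0 × 10^2 → 2 s.f.; limit is 2.
Rounded to 2 significant figures: 8.3 × 10^12.

8.3 × 10^12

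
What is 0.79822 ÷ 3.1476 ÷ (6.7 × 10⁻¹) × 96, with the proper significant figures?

36

0.79822 ÷ 3.1476 ÷ (6.7 × 10⁻¹) × 96 = 36.3361992933…
Multiplication/division keeps the fewest significant figures: 0.79822 → 5 s.f., 3.1476 → 5 s.f., 6.7 × 10⁻¹ → 2 s.f., 96 → 2 s.f.; limit is 2.
Rounded to 2 significant figures: 36.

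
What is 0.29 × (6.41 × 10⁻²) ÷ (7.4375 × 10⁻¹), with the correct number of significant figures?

0.025

0.29 × (6.41 × 10⁻²) ÷ (7.4375 × 10⁻¹) = 0.0249936134454…
Multiplication/division keeps the fewest significant figures: 0.29 → 2 s.f., 6.41 × 10⁻² → 3 s.f., 7.4375 × 10⁻¹ → 5 s.f.; limit is 2.
Rounded to 2 significant figures: 0.025.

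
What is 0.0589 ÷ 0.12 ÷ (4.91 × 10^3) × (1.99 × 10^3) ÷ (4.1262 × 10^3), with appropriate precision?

0.0589 ÷ 0.12 ÷ (4.91 × 10^3) × (1.99 × 10^3) ÷ (4.1262 × 10^3) = 0.0000482120233582…
Multiplication/division keeps the fewest significant figures: 0.0589 → 3 s.f., 0.12 → 2 s.f., 4.91 × 10^3 → 3 s.f., 1.99 × 10^3 → 3 s.f., 4.1262 × 10^3 → 5 s.f.; limit is 2.
Rounded to 2 significant figures: 4.8 × 10^-5.

4.8 × 10^-5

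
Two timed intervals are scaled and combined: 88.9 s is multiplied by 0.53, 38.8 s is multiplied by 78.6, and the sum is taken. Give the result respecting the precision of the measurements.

3.10 × 10³ s

88.9 × 0.53 = 47.117 → 47 s (2 s.f., last digit at the 10^0 place).
38.8 × 78.6 = 3049.68 → 3.05 × 10³ s (3 s.f., last digit at the 10^1 place).
Sum: 3096.797 s; keep the coarser place, 10^1.
Result: 3.10 × 10³ s.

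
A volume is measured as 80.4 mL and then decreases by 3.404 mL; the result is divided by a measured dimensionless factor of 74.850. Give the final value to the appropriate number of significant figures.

1.03 mL

80.4 mL − 3.404 mL = 76.996 mL; the difference is limited to 1 decimal place (3 s.f.).
Carrying full precision, 76.996 ÷ 74.850 = 1.02867067468… mL; 74.850 has 5 s.f., so the result keeps min(3, 5) = 3 s.f.
Rounded to 3 significant figures: 1.03 mL.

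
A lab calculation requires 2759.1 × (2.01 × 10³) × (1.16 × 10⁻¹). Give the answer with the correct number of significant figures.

6.43 × 10⁵

2759.1 × (2.01 × 10³) × (1.16 × 10⁻¹) = 643311.756
Multiplication/division keeps the fewest significant figures: 2759.1 → 5 s.f., 2.01 × 10³ → 3 s.f., 1.16 × 10⁻¹ → 3 s.f.; limit is 3.
Rounded to 3 significant figures: 6.43 × 10⁵.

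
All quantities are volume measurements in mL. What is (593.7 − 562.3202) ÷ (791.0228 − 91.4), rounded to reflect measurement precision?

0.0449

593.7 − 562.3202 = 31.3798, limited to 1 d.p. → 3 s.f.; 791.0228 − 91.4 = 699.6228, limited to 1 d.p. → 4 s.f.
Carrying full precision, 31.3798 ÷ 699.6228 = 0.0448524547799…; keep min(3, 4) = 3 s.f.
Rounded to 3 significant figures: 0.0449.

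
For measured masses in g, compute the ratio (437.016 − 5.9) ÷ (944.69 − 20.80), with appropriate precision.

437.016 − 5.9 = 431.116, limited to 1 d.p. → 4 s.f.; 944.69 − 20.80 = 923.89, limited to 2 d.p. → 5 s.f.
Carrying full precision, 431.116 ÷ 923.89 = 0.466631308922…; keep min(4, 5) = 4 s.f.
Rounded to 4 significant figures: 0.4666.

0.4666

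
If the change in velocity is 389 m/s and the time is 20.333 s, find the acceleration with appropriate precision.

19.1 m/s²

acceleration = 389 m/s ÷ 20.333 s = 19.1314611715… m/s².
389 has 3 significant figures; 20.333 has 5.
Division/multiplication keeps the fewest: 3 significant figures.
Rounded: 19.1 m/s².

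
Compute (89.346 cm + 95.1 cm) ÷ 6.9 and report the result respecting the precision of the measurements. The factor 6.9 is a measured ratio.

27 cm

89.346 cm + 95.1 cm = 184.446 cm; the sum is limited to 1 decimal place (4 s.f.).
Carrying full precision, 184.446 ÷ 6.9 = 26.7313043478… cm; 6.9 has 2 s.f., so the result keeps min(4, 2) = 2 s.f.
Rounded to 2 significant figures: 27 cm.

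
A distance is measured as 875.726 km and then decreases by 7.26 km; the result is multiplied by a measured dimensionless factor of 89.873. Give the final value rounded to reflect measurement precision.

875.726 km − 7.26 km = 868.466 km; the difference is limited to 2 decimal places (5 s.f.).
Carrying full precision, 868.466 × 89.873 = 78051.644818 km; 89.873 has 5 s.f., so the result keeps min(5, 5) = 5 s.f.
Rounded to 5 significant figures: 78052 km.

78052 km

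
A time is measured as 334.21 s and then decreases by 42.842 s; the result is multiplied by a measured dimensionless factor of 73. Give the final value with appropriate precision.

2.1 × 10^4 s

334.21 s − 42.842 s = 291.368 s; the difference is limited to 2 decimal places (5 s.f.).
Carrying full precision, 291.368 × 73 = 21269.864 s; 73 has 2 s.f., so the result keeps min(5, 2) = 2 s.f.
Rounded to 2 significant figures: 2.1 × 10^4 s.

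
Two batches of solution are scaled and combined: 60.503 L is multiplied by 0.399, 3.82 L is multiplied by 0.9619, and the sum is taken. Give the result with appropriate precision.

27.8 L

60.503 × 0.399 = 24.140697 → 24.1 L (3 s.f., last digit at the 10^-1 place).
3.82 × 0.9619 = 3.674458 → 3.67 L (3 s.f., last digit at the 10^-2 place).
Sum: 27.815155 L; keep the coarser place, 10^-1.
Result: 27.8 L.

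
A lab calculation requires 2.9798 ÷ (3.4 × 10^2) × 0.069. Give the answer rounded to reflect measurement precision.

6.0 × 10^-4

2.9798 ÷ (3.4 × 10^2) × 0.069 = 0.000604724117647…
Multiplication/division keeps the fewest significant figures: 2.9798 → 5 s.f., 3.4 × 10^2 → 2 s.f., 0.069 → 2 s.f.; limit is 2.
Rounded to 2 significant figures: 6.0 × 10^-4.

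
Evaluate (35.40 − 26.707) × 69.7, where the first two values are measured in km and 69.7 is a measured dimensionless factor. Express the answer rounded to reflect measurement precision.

606 km

35.40 km − 26.707 km = 8.693 km; the difference is limited to 2 decimal places (3 s.f.).
Carrying full precision, 8.693 × 69.7 = 605.9021 km; 69.7 has 3 s.f., so the result keeps min(3, 3) = 3 s.f.
Rounded to 3 significant figures: 606 km.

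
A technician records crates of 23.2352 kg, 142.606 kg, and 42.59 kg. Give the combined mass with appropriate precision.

23.2352 kg + 142.606 kg + 42.59 kg = 208.4312 kg.
Addition/subtraction keeps the fewest decimal places: 23.2352 → 4 decimal places, 142.606 → 3 decimal places, 42.59 → 2 decimal places; limit is 2.
Rounded to 2 decimal places: 208.43 kg.

208.43 kg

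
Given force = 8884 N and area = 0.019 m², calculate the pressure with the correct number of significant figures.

4.7 × 10⁵ Pa

pressure = 8884 N ÷ 0.019 m² = 467578.947368… Pa.
8884 has 4 significant figures; 0.019 has 2.
Division/multiplication keeps the fewest: 2 significant figures.
Rounded: 4.7 × 10⁵ Pa.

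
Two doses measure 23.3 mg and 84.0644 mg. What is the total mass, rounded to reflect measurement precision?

23.3 mg + 84.0644 mg = 107.3644 mg.
Addition/subtraction keeps the fewest decimal places: 23.3 → 1 decimal place, 84.0644 → 4 decimal places; limit is 1.
Rounded to 1 decimal place: 107.4 mg.

107.4 mg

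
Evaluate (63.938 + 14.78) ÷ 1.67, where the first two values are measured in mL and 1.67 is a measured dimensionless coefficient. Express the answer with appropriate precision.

63.938 mL + 14.78 mL = 78.718 mL; the sum is limited to 2 decimal places (4 s.f.).
Carrying full precision, 78.718 ÷ 1.67 = 47.1365269461… mL; 1.67 has 3 s.f., so the result keeps min(4, 3) = 3 s.f.
Rounded to 3 significant figures: 47.1 mL.

47.1 mL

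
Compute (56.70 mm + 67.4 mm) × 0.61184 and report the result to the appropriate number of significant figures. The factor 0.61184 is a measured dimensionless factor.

75.93 mm

56.70 mm + 67.4 mm = 124.10 mm; the sum is limited to 1 decimal place (4 s.f.).
Carrying full precision, 124.10 × 0.61184 = 75.929344 mm; 0.61184 has 5 s.f., so the result keeps min(4, 5) = 4 s.f.
Rounded to 4 significant figures: 75.93 mm.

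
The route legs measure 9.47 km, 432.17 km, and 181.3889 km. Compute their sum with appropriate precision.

623.03 km

9.47 km + 432.17 km + 181.3889 km = 623.0289 km.
Addition/subtraction keeps the fewest decimal places: 9.47 → 2 decimal places, 432.17 → 2 decimal places, 181.3889 → 4 decimal places; limit is 2.
Rounded to 2 decimal places: 623.03 km.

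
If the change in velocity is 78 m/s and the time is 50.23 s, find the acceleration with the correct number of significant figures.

1.6 m/s²

acceleration = 78 m/s ÷ 50.23 s = 1.55285685845… m/s².
78 has 2 significant figures; 50.23 has 4.
Division/multiplication keeps the fewest: 2 significant figures.
Rounded: 1.6 m/s².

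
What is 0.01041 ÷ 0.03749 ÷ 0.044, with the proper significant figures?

0.01041 ÷ 0.03749 ÷ 0.044 = 6.3107737821…
Multiplication/division keeps the fewest significant figures: 0.01041 → 4 s.f., 0.03749 → 4 s.f., 0.044 → 2 s.f.; limit is 2.
Rounded to 2 significant figures: 6.3.

6.3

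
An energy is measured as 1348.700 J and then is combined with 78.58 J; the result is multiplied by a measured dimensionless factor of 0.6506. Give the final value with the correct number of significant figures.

928.6 J

1348.700 J + 78.58 J = 1427.280 J; the sum is limited to 2 decimal places (6 s.f.).
Carrying full precision, 1427.280 × 0.6506 = 928.588368 J; 0.6506 has 4 s.f., so the result keeps min(6, 4) = 4 s.f.
Rounded to 4 significant figures: 928.6 J.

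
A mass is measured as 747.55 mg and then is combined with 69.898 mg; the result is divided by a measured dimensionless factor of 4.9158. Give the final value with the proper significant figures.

747.55 mg + 69.898 mg = 817.448 mg; the sum is limited to 2 decimal places (5 s.f.).
Carrying full precision, 817.448 ÷ 4.9158 = 166.289922291… mg; 4.9158 has 5 s.f., so the result keeps min(5, 5) = 5 s.f.
Rounded to 5 significant figures: 1.6629 × 10² mg.

1.6629 × 10² mg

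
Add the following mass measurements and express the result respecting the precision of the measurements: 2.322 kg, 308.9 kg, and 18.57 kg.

2.322 kg + 308.9 kg + 18.57 kg = 329.792 kg.
Addition/subtraction keeps the fewest decimal places: 2.322 → 3 decimal places, 308.9 → 1 decimal place, 18.57 → 2 decimal places; limit is 1.
Rounded to 1 decimal place: 329.8 kg.

329.8 kg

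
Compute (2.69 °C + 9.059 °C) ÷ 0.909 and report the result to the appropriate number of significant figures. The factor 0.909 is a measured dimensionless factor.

2.69 °C + 9.059 °C = 11.749 °C; the sum is limited to 2 decimal places (4 s.f.).
Carrying full precision, 11.749 ÷ 0.909 = 12.9251925193… °C; 0.909 has 3 s.f., so the result keeps min(4, 3) = 3 s.f.
Rounded to 3 significant figures: 12.9 °C.

12.9 °C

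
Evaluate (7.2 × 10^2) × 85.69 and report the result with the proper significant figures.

(7.2 × 10^2) × 85.69 = 61696.8
Multiplication/division keeps the fewest significant figures: 7.2 × 10^2 → 2 s.f., 85.69 → 4 s.f.; limit is 2.
Rounded to 2 significant figures: 6.2 × 10^4.

6.2 × 10^4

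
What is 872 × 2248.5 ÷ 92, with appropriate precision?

872 × 2248.5 ÷ 92 = 21311.8695652…
Multiplication/division keeps the fewest significant figures: 872 → 3 s.f., 2248.5 → 5 s.f., 92 → 2 s.f.; limit is 2.
Rounded to 2 significant figures: 2.1 × 10⁴.

2.1 × 10⁴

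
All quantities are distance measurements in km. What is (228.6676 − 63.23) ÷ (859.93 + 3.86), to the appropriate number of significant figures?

228.6676 − 63.23 = 165.4376, limited to 2 d.p. → 5 s.f.; 859.93 + 3.86 = 863.79, limited to 2 d.p. → 5 s.f.
Carrying full precision, 165.4376 ÷ 863.79 = 0.191525254981…; keep min(5, 5) = 5 s.f.
Rounded to 5 significant figures: 0.19153.

0.19153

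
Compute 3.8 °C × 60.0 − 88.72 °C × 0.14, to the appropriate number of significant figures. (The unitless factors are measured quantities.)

3.8 × 60.0 = 228 → 2.3 × 10^2 °C (2 s.f., last digit at the 10^1 place).
88.72 × 0.14 = 12.4208 → 12 °C (2 s.f., last digit at the 10^0 place).
Difference: 215.5792 °C; keep the coarser place, 10^1.
Result: 2.2 × 10^2 °C.

2.2 × 10^2 °C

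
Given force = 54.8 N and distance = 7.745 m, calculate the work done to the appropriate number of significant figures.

424 J

work done = 54.8 N × 7.745 m = 424.426 J.
54.8 has 3 significant figures; 7.745 has 4.
Division/multiplication keeps the fewest: 3 significant figures.
Rounded: 424 J.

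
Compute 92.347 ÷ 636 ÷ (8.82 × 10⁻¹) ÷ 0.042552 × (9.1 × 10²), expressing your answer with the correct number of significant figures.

92.347 ÷ 636 ÷ (8.82 × 10⁻¹) ÷ 0.042552 × (9.1 × 10²) = 3520.6147622…
Multiplication/division keeps the fewest significant figures: 92.347 → 5 s.f., 636 → 3 s.f., 8.82 × 10⁻¹ → 3 s.f., 0.042552 → 5 s.f., 9.1 × 10² → 2 s.f.; limit is 2.
Rounded to 2 significant figures: 3.5 × 10³.

3.5 × 10³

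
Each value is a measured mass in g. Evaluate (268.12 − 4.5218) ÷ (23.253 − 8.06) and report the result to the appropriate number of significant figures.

268.12 − 4.5218 = 263.5982, limited to 2 d.p. → 5 s.f.; 23.253 − 8.06 = 15.193, limited to 2 d.p. → 4 s.f.
Carrying full precision, 263.5982 ÷ 15.193 = 17.3499769631…; keep min(5, 4) = 4 s.f.
Rounded to 4 significant figures: 17.35.

17.35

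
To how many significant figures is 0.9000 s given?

0.9000: leading zeros are not significant; trailing zeros after a decimal point are significant.

4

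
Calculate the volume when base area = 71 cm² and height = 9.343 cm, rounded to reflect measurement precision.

volume = 71 cm² × 9.343 cm = 663.353 cm³.
71 has 2 significant figures; 9.343 has 4.
Division/multiplication keeps the fewest: 2 significant figures.
Rounded: 6.6 × 10² cm³.

6.6 × 10² cm³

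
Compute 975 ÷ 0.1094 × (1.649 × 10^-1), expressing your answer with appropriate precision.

975 ÷ 0.1094 × (1.649 × 10^-1) = 1469.6297989…
Multiplication/division keeps the fewest significant figures: 975 → 3 s.f., 0.1094 → 4 s.f., 1.649 × 10^-1 → 4 s.f.; limit is 3.
Rounded to 3 significant figures: 1.47 × 10^3.

1.47 × 10^3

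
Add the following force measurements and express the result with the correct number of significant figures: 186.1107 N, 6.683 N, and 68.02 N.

186.1107 N + 6.683 N + 68.02 N = 260.8137 N.
Addition/subtraction keeps the fewest decimal places: 186.1107 → 4 decimal places, 6.683 → 3 decimal places, 68.02 → 2 decimal places; limit is 2.
Rounded to 2 decimal places: 260.81 N.

260.81 N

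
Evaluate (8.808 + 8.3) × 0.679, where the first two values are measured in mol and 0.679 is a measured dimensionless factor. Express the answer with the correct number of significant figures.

11.6 mol

8.808 mol + 8.3 mol = 17.108 mol; the sum is limited to 1 decimal place (3 s.f.).
Carrying full precision, 17.108 × 0.679 = 11.616332 mol; 0.679 has 3 s.f., so the result keeps min(3, 3) = 3 s.f.
Rounded to 3 significant figures: 11.6 mol.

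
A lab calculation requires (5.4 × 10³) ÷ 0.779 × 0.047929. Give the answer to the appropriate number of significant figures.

(5.4 × 10³) ÷ 0.779 × 0.047929 = 332.242105263…
Multiplication/division keeps the fewest significant figures: 5.4 × 10³ → 2 s.f., 0.779 → 3 s.f., 0.047929 → 5 s.f.; limit is 2.
Rounded to 2 significant figures: 3.3 × 10².

3.3 × 10²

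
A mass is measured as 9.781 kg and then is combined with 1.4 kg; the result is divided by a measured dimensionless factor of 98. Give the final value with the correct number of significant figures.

9.781 kg + 1.4 kg = 11.181 kg; the sum is limited to 1 decimal place (3 s.f.).
Carrying full precision, 11.181 ÷ 98 = 0.114091836735… kg; 98 has 2 s.f., so the result keeps min(3, 2) = 2 s.f.
Rounded to 2 significant figures: 0.11 kg.

0.11 kg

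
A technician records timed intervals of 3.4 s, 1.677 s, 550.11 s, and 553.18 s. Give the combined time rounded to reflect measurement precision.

1108.4 s

3.4 s + 1.677 s + 550.11 s + 553.18 s = 1108.367 s.
Addition/subtraction keeps the fewest decimal places: 3.4 → 1 decimal place, 1.677 → 3 decimal places, 550.11 → 2 decimal places, 553.18 → 2 decimal places; limit is 1.
Rounded to 1 decimal place: 1108.4 s.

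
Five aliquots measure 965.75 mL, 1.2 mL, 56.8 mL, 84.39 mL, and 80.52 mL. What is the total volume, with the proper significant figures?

965.75 mL + 1.2 mL + 56.8 mL + 84.39 mL + 80.52 mL = 1188.66 mL.
Addition/subtraction keeps the fewest decimal places: 965.75 → 2 decimal places, 1.2 → 1 decimal place, 56.8 → 1 decimal place, 84.39 → 2 decimal places, 80.52 → 2 decimal places; limit is 1.
Rounded to 1 decimal place: 1188.7 mL.

1188.7 mL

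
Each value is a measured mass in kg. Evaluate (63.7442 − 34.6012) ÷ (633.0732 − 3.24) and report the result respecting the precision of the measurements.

63.7442 − 34.6012 = 29.1430, limited to 4 d.p. → 6 s.f.; 633.0732 − 3.24 = 629.8332, limited to 2 d.p. → 5 s.f.
Carrying full precision, 29.1430 ÷ 629.8332 = 0.0462709809518…; keep min(6, 5) = 5 s.f.
Rounded to 5 significant figures: 0.046271.

0.046271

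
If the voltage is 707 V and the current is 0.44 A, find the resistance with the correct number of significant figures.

1.6 × 10³ Ω

resistance = 707 V ÷ 0.44 A = 1606.81818182… Ω.
707 has 3 significant figures; 0.44 has 2.
Division/multiplication keeps the fewest: 2 significant figures.
Rounded: 1.6 × 10³ Ω.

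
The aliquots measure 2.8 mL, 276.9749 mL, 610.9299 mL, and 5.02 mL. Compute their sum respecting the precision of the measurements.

8.957 × 10^2 mL

2.8 mL + 276.9749 mL + 610.9299 mL + 5.02 mL = 895.7248 mL.
Addition/subtraction keeps the fewest decimal places: 2.8 → 1 decimal place, 276.9749 → 4 decimal places, 610.9299 → 4 decimal places, 5.02 → 2 decimal places; limit is 1.
Rounded to 1 decimal place: 8.957 × 10^2 mL.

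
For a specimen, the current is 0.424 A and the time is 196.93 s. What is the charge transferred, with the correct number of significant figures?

83.5 C

charge transferred = 0.424 A × 196.93 s = 83.49832 C.
0.424 has 3 significant figures; 196.93 has 5.
Division/multiplication keeps the fewest: 3 significant figures.
Rounded: 83.5 C.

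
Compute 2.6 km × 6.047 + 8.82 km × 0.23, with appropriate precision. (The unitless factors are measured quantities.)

18 km

2.6 × 6.047 = 15.7222 → 16 km (2 s.f., last digit at the 10^0 place).
8.82 × 0.23 = 2.0286 → 2.0 km (2 s.f., last digit at the 10^-1 place).
Sum: 17.7508 km; keep the coarser place, 10^0.
Result: 18 km.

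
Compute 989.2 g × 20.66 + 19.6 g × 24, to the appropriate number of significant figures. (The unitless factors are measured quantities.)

989.2 × 20.66 = 20436.872 → 2.044 × 10⁴ g (4 s.f., last digit at the 10^1 place).
19.6 × 24 = 470.4 → 4.7 × 10² g (2 s.f., last digit at the 10^1 place).
Sum: 20907.272 g; keep the coarser place, 10^1.
Result: 2.091 × 10⁴ g.

2.091 × 10⁴ g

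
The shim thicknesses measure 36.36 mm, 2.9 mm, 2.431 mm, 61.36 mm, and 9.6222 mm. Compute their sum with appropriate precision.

36.36 mm + 2.9 mm + 2.431 mm + 61.36 mm + 9.6222 mm = 112.6732 mm.
Addition/subtraction keeps the fewest decimal places: 36.36 → 2 decimal places, 2.9 → 1 decimal place, 2.431 → 3 decimal places, 61.36 → 2 decimal places, 9.6222 → 4 decimal places; limit is 1.
Rounded to 1 decimal place: 112.7 mm.

112.7 mm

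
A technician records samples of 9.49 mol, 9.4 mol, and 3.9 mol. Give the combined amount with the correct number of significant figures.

22.8 mol

9.49 mol + 9.4 mol + 3.9 mol = 22.79 mol.
Addition/subtraction keeps the fewest decimal places: 9.49 → 2 decimal places, 9.4 → 1 decimal place, 3.9 → 1 decimal place; limit is 1.
Rounded to 1 decimal place: 22.8 mol.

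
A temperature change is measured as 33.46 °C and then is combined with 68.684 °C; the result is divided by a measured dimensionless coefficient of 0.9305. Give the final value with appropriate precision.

33.46 °C + 68.684 °C = 102.144 °C; the sum is limited to 2 decimal places (5 s.f.).
Carrying full precision, 102.144 ÷ 0.9305 = 109.773240193… °C; 0.9305 has 4 s.f., so the result keeps min(5, 4) = 4 s.f.
Rounded to 4 significant figures: 109.8 °C.

109.8 °C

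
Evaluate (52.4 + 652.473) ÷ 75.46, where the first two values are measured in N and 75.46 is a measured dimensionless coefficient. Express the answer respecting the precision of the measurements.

9.341 N

52.4 N + 652.473 N = 704.873 N; the sum is limited to 1 decimal place (4 s.f.).
Carrying full precision, 704.873 ÷ 75.46 = 9.34101510734… N; 75.46 has 4 s.f., so the result keeps min(4, 4) = 4 s.f.
Rounded to 4 significant figures: 9.341 N.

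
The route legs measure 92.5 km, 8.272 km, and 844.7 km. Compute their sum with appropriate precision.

945.5 km

92.5 km + 8.272 km + 844.7 km = 945.472 km.
Addition/subtraction keeps the fewest decimal places: 92.5 → 1 decimal place, 8.272 → 3 decimal places, 844.7 → 1 decimal place; limit is 1.
Rounded to 1 decimal place: 945.5 km.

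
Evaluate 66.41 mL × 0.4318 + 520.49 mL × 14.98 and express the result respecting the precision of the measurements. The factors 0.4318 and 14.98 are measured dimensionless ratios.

7826 mL

66.41 × 0.4318 = 28.675838 → 28.68 mL (4 s.f., last digit at the 10^-2 place).
520.49 × 14.98 = 7796.9402 → 7797 mL (4 s.f., last digit at the 10^0 place).
Sum: 7825.616038 mL; keep the coarser place, 10^0.
Result: 7826 mL.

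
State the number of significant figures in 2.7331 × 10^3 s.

5

2.7331 × 10^3: in scientific notation every digit of the coefficient is significant.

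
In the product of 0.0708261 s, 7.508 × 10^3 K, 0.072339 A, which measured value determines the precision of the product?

0.0708261 s → 6 s.f.; 7.508 × 10^3 K → 4 s.f.; 0.072339 A → 5 s.f.
The fewest is 4 significant figures, from 7.508 × 10^3 K.

7.508 × 10^3 K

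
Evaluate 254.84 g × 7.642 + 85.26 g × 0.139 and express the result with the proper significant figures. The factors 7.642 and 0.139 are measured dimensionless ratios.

254.84 × 7.642 = 1947.48728 → 1947 g (4 s.f., last digit at the 10^0 place).
85.26 × 0.139 = 11.85114 → 11.9 g (3 s.f., last digit at the 10^-1 place).
Sum: 1959.33842 g; keep the coarser place, 10^0.
Result: 1.959 × 10^3 g.

1.959 × 10^3 g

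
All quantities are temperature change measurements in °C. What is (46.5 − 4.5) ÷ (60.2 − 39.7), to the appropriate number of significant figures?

2.05

46.5 − 4.5 = 42.0, limited to 1 d.p. → 3 s.f.; 60.2 − 39.7 = 20.5, limited to 1 d.p. → 3 s.f.
Carrying full precision, 42.0 ÷ 20.5 = 2.0487804878…; keep min(3, 3) = 3 s.f.
Rounded to 3 significant figures: 2.05.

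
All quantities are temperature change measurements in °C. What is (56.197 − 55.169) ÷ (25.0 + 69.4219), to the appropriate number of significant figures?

56.197 − 55.169 = 1.028, limited to 3 d.p. → 4 s.f.; 25.0 + 69.4219 = 94.4219, limited to 1 d.p. → 3 s.f.
Carrying full precision, 1.028 ÷ 94.4219 = 0.010887304746…; keep min(4, 3) = 3 s.f.
Rounded to 3 significant figures: 0.0109.

0.0109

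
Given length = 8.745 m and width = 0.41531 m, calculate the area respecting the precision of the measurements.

area = 8.745 m × 0.41531 m = 3.63188595 m².
8.745 has 4 significant figures; 0.41531 has 5.
Division/multiplication keeps the fewest: 4 significant figures.
Rounded: 3.632 m².

3.632 m²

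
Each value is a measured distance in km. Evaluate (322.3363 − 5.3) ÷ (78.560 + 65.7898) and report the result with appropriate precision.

2.196

322.3363 − 5.3 = 317.0363, limited to 1 d.p. → 4 s.f.; 78.560 + 65.7898 = 144.3498, limited to 3 d.p. → 6 s.f.
Carrying full precision, 317.0363 ÷ 144.3498 = 2.19630577943…; keep min(4, 6) = 4 s.f.
Rounded to 4 significant figures: 2.196.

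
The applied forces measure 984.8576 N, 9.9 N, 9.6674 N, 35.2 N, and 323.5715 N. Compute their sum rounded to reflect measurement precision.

1363.2 N

984.8576 N + 9.9 N + 9.6674 N + 35.2 N + 323.5715 N = 1363.1965 N.
Addition/subtraction keeps the fewest decimal places: 984.8576 → 4 decimal places, 9.9 → 1 decimal place, 9.6674 → 4 decimal places, 35.2 → 1 decimal place, 323.5715 → 4 decimal places; limit is 1.
Rounded to 1 decimal place: 1363.2 N.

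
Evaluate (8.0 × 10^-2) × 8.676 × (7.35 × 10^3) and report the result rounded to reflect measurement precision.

(8.0 × 10^-2) × 8.676 × (7.35 × 10^3) = 5101.488
Multiplication/division keeps the fewest significant figures: 8.0 × 10^-2 → 2 s.f., 8.676 → 4 s.f., 7.35 × 10^3 → 3 s.f.; limit is 2.
Rounded to 2 significant figures: 5.1 × 10^3.

5.1 × 10^3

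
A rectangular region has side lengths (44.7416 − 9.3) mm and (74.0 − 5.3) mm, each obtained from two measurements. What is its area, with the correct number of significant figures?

44.7416 − 9.3 = 35.4416, limited to 1 d.p. → 3 s.f.; 74.0 − 5.3 = 68.7, limited to 1 d.p. → 3 s.f.
Carrying full precision, 35.4416 × 68.7 = 2434.83792; keep min(3, 3) = 3 s.f.
Rounded to 3 significant figures: 2.43 × 10^3 mm².

2.43 × 10^3 mm²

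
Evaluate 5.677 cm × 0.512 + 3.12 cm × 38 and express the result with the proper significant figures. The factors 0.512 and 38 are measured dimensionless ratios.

5.677 × 0.512 = 2.906624 → 2.91 cm (3 s.f., last digit at the 10^-2 place).
3.12 × 38 = 118.56 → 1.2 × 10^2 cm (2 s.f., last digit at the 10^1 place).
Sum: 121.466624 cm; keep the coarser place, 10^1.
Result: 1.2 × 10^2 cm.

1.2 × 10^2 cm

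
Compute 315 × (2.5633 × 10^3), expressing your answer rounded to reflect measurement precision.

8.07 × 10^5

315 × (2.5633 × 10^3) = 807439.5
Multiplication/division keeps the fewest significant figures: 315 → 3 s.f., 2.5633 × 10^3 → 5 s.f.; limit is 3.
Rounded to 3 significant figures: 8.07 × 10^5.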